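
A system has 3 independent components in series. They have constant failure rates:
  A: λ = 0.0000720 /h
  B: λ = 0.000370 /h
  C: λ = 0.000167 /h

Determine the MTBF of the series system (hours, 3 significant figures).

Series of exponential components: λ_sys = Σ λ_i
λ_sys = 0.0000720 + 0.000370 + 0.000167 = 6.0900e-04 /h
MTBF = 1 / λ_sys = 1640 h

1640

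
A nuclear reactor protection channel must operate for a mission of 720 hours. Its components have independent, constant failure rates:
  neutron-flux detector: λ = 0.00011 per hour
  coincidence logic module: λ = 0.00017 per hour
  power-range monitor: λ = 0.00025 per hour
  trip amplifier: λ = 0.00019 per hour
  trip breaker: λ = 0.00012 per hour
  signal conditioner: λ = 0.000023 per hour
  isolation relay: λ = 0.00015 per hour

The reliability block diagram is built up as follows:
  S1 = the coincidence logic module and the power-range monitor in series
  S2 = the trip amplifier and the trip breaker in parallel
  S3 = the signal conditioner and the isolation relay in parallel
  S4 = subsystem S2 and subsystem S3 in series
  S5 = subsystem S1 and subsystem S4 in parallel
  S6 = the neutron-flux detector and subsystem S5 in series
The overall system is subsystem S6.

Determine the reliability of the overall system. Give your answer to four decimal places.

R(neutron-flux detector) = exp(−0.00011 × 720) = 0.923855
R(coincidence logic module) = exp(−0.00017 × 720) = 0.884794
R(power-range monitor) = exp(−0.00025 × 720) = 0.835270
R(trip amplifier) = exp(−0.00019 × 720) = 0.872145
R(trip breaker) = exp(−0.00012 × 720) = 0.917227
R(signal conditioner) = exp(−0.000023 × 720) = 0.983576
R(isolation relay) = exp(−0.00015 × 720) = 0.897628
Series (coincidence logic module and power-range monitor): 0.884794 × 0.835270 = 0.739042
Parallel (trip amplifier and trip breaker): 1 − (1 − 0.872145)(1 − 0.917227) = 0.989417
Parallel (signal conditioner and isolation relay): 1 − (1 − 0.983576)(1 − 0.897628) = 0.998319
Series ([0.989417] and [0.998319]): 0.989417 × 0.998319 = 0.987754
Parallel ([0.739042] and [0.987754]): 1 − (1 − 0.739042)(1 − 0.987754) = 0.996804
Series (neutron-flux detector and [0.996804]): 0.923855 × 0.996804 = 0.9209

0.9209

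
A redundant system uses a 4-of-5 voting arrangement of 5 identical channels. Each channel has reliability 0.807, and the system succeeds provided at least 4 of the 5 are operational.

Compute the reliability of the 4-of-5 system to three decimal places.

R = Σ_{i=4}^{5} C(5,i) p^i (1−p)^{5−i} with p = 0.807
C(5,4)·0.807^4·0.193^1 = 0.40928
C(5,5)·0.807^5·0.193^0 = 0.34227
Sum = 0.752

0.752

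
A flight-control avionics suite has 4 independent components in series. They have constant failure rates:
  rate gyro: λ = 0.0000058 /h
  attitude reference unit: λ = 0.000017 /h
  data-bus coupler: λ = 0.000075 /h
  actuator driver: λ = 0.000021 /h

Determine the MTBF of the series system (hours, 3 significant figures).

8420

Series of exponential components: λ_sys = Σ λ_i
λ_sys = 0.0000058 + 0.000017 + 0.000075 + 0.000021 = 1.1880e-04 /h
MTBF = 1 / λ_sys = 8420 h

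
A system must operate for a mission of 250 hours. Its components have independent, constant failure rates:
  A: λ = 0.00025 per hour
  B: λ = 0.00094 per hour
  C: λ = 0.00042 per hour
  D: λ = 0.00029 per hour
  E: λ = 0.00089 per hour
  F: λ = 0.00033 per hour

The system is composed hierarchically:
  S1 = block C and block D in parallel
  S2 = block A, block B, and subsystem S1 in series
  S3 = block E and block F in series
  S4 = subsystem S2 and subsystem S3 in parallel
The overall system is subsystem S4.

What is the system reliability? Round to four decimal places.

R(A) = exp(−0.00025 × 250) = 0.939413
R(B) = exp(−0.00094 × 250) = 0.790571
R(C) = exp(−0.00042 × 250) = 0.900325
R(D) = exp(−0.00029 × 250) = 0.930066
R(E) = exp(−0.00089 × 250) = 0.800515
R(F) = exp(−0.00033 × 250) = 0.920811
Parallel (C and D): 1 − (1 − 0.900325)(1 − 0.930066) = 0.993029
Series (A, B, and [0.993029]): 0.939413 × 0.790571 × 0.993029 = 0.737496
Series (E and F): 0.800515 × 0.920811 = 0.737123
Parallel ([0.737496] and [0.737123]): 1 − (1 − 0.737496)(1 − 0.737123) = 0.9310

0.9310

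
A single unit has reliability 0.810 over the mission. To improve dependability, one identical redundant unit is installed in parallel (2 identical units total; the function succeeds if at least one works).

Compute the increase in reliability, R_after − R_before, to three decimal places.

R_before = 0.810
R_after = 1 − (1 − 0.810)^2 = 0.964
ΔR = 0.964 − 0.810 = 0.154

0.154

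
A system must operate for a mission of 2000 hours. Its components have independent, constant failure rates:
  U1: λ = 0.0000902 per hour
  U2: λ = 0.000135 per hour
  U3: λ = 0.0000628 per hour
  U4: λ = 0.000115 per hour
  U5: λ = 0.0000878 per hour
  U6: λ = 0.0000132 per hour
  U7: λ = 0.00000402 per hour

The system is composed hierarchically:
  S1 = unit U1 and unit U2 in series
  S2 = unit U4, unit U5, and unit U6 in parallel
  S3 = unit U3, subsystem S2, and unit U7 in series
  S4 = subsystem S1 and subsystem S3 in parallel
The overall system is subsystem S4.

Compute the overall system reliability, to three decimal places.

R(U1) = exp(−0.0000902 × 2000) = 0.83494
R(U2) = exp(−0.000135 × 2000) = 0.76338
R(U3) = exp(−0.0000628 × 2000) = 0.88197
R(U4) = exp(−0.000115 × 2000) = 0.79453
R(U5) = exp(−0.0000878 × 2000) = 0.83895
R(U6) = exp(−0.0000132 × 2000) = 0.97395
R(U7) = exp(−0.00000402 × 2000) = 0.99199
Series (U1 and U2): 0.83494 × 0.76338 = 0.63738
Parallel (U4, U5, and U6): 1 − (1 − 0.79453)(1 − 0.83895)(1 − 0.97395) = 0.99914
Series (U3, [0.99914], and U7): 0.88197 × 0.99914 × 0.99199 = 0.87415
Parallel ([0.63738] and [0.87415]): 1 − (1 − 0.63738)(1 − 0.87415) = 0.954

0.954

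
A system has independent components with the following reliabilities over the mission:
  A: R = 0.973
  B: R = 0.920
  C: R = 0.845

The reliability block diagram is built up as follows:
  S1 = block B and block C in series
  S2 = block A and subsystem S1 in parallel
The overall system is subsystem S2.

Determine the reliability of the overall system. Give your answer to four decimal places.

0.9940

Series (B and C): 0.920000 × 0.845000 = 0.777400
Parallel (A and [0.777400]): 1 − (1 − 0.973000)(1 − 0.777400) = 0.9940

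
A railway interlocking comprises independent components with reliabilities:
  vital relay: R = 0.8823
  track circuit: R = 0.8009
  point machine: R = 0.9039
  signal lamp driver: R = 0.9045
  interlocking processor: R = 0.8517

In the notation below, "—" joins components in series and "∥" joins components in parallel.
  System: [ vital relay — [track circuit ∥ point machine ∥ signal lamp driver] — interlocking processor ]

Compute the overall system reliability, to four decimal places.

Parallel (track circuit, point machine, and signal lamp driver): 1 − (1 − 0.800900)(1 − 0.903900)(1 − 0.904500) = 0.998173
Series (vital relay, [0.998173], and interlocking processor): 0.882300 × 0.998173 × 0.851700 = 0.7501

0.7501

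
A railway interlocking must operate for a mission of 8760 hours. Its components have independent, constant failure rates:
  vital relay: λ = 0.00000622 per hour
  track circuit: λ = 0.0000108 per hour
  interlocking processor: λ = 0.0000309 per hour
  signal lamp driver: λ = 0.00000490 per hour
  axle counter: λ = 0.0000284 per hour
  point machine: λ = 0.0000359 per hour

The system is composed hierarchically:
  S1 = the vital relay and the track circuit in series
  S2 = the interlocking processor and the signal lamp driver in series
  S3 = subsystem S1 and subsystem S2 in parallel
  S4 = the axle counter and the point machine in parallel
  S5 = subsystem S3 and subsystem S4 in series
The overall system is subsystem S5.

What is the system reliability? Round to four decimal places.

R(vital relay) = exp(−0.00000622 × 8760) = 0.946971
R(track circuit) = exp(−0.0000108 × 8760) = 0.909729
R(interlocking processor) = exp(−0.0000309 × 8760) = 0.762858
R(signal lamp driver) = exp(−0.00000490 × 8760) = 0.957984
R(axle counter) = exp(−0.0000284 × 8760) = 0.779748
R(point machine) = exp(−0.0000359 × 8760) = 0.730166
Series (vital relay and track circuit): 0.946971 × 0.909729 = 0.861487
Series (interlocking processor and signal lamp driver): 0.762858 × 0.957984 = 0.730806
Parallel ([0.861487] and [0.730806]): 1 − (1 − 0.861487)(1 − 0.730806) = 0.962713
Parallel (axle counter and point machine): 1 − (1 − 0.779748)(1 − 0.730166) = 0.940569
Series ([0.962713] and [0.940569]): 0.962713 × 0.940569 = 0.9055

0.9055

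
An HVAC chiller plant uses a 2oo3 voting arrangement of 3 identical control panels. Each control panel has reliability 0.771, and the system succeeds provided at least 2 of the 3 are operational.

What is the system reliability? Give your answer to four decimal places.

R = Σ_{i=2}^{3} C(3,i) p^i (1−p)^{3−i} with p = 0.771
C(3,2)·0.771^2·0.229^1 = 0.408381
C(3,3)·0.771^3·0.229^0 = 0.458314
Sum = 0.8667

0.8667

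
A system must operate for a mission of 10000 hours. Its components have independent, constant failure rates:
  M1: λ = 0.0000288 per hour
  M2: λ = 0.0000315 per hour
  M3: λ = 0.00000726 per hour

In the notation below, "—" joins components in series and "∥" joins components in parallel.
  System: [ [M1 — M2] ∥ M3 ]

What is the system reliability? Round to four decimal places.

0.9683

R(M1) = exp(−0.0000288 × 10000) = 0.749762
R(M2) = exp(−0.0000315 × 10000) = 0.729789
R(M3) = exp(−0.00000726 × 10000) = 0.929973
Series (M1 and M2): 0.749762 × 0.729789 = 0.547168
Parallel ([0.547168] and M3): 1 − (1 − 0.547168)(1 − 0.929973) = 0.9683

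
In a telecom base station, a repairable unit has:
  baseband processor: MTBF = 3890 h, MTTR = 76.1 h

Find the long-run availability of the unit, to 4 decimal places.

0.9808

A(baseband processor) = MTBF/(MTBF+MTTR) = 3890/(3890+76.1) = 0.9808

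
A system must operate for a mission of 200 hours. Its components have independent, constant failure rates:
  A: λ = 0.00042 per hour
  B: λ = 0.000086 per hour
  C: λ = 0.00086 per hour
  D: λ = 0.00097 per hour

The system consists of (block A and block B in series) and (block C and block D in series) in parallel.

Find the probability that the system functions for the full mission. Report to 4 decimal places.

R(A) = exp(−0.00042 × 200) = 0.919431
R(B) = exp(−0.000086 × 200) = 0.982947
R(C) = exp(−0.00086 × 200) = 0.841979
R(D) = exp(−0.00097 × 200) = 0.823658
Series (A and B): 0.919431 × 0.982947 = 0.903752
Series (C and D): 0.841979 × 0.823658 = 0.693503
Parallel ([0.903752] and [0.693503]): 1 − (1 − 0.903752)(1 − 0.693503) = 0.9705

0.9705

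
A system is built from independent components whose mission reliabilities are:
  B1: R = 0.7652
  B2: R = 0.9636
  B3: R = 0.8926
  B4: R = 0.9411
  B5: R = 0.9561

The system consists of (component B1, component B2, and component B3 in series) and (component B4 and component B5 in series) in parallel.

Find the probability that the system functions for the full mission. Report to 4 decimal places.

Series (B1, B2, and B3): 0.765200 × 0.963600 × 0.892600 = 0.658156
Series (B4 and B5): 0.941100 × 0.956100 = 0.899786
Parallel ([0.658156] and [0.899786]): 1 − (1 − 0.658156)(1 − 0.899786) = 0.9657

0.9657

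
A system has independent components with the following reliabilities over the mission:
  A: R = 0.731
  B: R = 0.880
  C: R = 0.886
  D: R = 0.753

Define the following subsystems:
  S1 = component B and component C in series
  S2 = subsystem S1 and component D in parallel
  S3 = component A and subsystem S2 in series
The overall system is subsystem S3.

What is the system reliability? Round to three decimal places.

0.691

Series (B and C): 0.88000 × 0.88600 = 0.77968
Parallel ([0.77968] and D): 1 − (1 − 0.77968)(1 − 0.75300) = 0.94558
Series (A and [0.94558]): 0.73100 × 0.94558 = 0.691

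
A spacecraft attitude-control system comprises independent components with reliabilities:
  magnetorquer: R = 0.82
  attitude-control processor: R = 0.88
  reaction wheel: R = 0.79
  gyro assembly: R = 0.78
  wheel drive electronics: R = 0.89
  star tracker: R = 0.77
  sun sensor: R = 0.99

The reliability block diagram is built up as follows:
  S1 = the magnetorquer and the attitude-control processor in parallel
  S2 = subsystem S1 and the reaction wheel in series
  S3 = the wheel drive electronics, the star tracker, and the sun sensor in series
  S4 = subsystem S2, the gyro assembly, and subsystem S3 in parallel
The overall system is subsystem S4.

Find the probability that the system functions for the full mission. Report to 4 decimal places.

0.9839

Parallel (magnetorquer and attitude-control processor): 1 − (1 − 0.820000)(1 − 0.880000) = 0.978400
Series ([0.978400] and reaction wheel): 0.978400 × 0.790000 = 0.772936
Series (wheel drive electronics, star tracker, and sun sensor): 0.890000 × 0.770000 × 0.990000 = 0.678447
Parallel ([0.772936], gyro assembly, and [0.678447]): 1 − (1 − 0.772936)(1 − 0.780000)(1 − 0.678447) = 0.9839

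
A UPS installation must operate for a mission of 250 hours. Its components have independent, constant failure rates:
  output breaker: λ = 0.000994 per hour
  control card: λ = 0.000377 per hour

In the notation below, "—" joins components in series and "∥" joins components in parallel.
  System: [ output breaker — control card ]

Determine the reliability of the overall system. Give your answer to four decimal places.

0.7098

R(output breaker) = exp(−0.000994 × 250) = 0.779970
R(control card) = exp(−0.000377 × 250) = 0.910055
Series (output breaker and control card): 0.779970 × 0.910055 = 0.7098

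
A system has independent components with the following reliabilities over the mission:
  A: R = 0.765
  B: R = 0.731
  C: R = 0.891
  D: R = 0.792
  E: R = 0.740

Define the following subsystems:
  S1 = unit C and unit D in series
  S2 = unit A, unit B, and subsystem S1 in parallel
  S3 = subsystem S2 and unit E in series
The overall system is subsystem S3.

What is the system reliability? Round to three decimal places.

0.726

Series (C and D): 0.89100 × 0.79200 = 0.70567
Parallel (A, B, and [0.70567]): 1 − (1 − 0.76500)(1 − 0.73100)(1 − 0.70567) = 0.98139
Series ([0.98139] and E): 0.98139 × 0.74000 = 0.726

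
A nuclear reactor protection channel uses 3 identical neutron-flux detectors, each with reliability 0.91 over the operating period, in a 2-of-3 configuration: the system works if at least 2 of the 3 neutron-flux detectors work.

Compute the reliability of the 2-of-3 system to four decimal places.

R = Σ_{i=2}^{3} C(3,i) p^i (1−p)^{3−i} with p = 0.91
C(3,2)·0.91^2·0.09^1 = 0.223587
C(3,3)·0.91^3·0.09^0 = 0.753571
Sum = 0.9772

0.9772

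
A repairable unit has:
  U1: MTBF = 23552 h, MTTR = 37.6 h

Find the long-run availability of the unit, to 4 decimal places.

0.9984

A(U1) = MTBF/(MTBF+MTTR) = 23552/(23552+37.6) = 0.9984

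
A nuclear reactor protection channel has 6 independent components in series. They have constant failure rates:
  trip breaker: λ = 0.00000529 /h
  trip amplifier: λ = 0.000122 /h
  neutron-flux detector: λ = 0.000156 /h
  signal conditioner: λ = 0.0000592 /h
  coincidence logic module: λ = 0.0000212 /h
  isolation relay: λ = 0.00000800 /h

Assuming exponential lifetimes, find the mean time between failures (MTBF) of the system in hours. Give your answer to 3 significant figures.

Series of exponential components: λ_sys = Σ λ_i
λ_sys = 0.00000529 + 0.000122 + 0.000156 + 0.0000592 + 0.0000212 + 0.00000800 = 3.7169e-04 /h
MTBF = 1 / λ_sys = 2690 h

2690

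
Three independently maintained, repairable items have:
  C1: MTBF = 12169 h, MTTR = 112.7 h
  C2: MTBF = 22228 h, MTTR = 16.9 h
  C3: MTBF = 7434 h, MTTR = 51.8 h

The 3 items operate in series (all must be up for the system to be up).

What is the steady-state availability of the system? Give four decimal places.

0.9832

A(C1) = MTBF/(MTBF+MTTR) = 12169/(12169+112.7) = 0.990824
A(C2) = MTBF/(MTBF+MTTR) = 22228/(22228+16.9) = 0.999240
A(C3) = MTBF/(MTBF+MTTR) = 7434/(7434+51.8) = 0.993080
Series availability: 0.990824 × 0.999240 × 0.993080 = 0.9832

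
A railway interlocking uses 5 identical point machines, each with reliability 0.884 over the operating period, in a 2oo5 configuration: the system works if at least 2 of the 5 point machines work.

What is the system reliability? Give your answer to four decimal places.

R = Σ_{i=2}^{5} C(5,i) p^i (1−p)^{5−i} with p = 0.884
C(5,2)·0.884^2·0.116^3 = 0.012198
C(5,3)·0.884^3·0.116^2 = 0.092955
C(5,4)·0.884^4·0.116^1 = 0.354191
C(5,5)·0.884^5·0.116^0 = 0.539835
Sum = 0.9992

0.9992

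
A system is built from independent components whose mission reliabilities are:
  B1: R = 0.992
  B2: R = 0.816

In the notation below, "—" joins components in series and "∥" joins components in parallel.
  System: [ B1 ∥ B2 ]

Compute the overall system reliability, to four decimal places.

Parallel (B1 and B2): 1 − (1 − 0.992000)(1 − 0.816000) = 0.9985

0.9985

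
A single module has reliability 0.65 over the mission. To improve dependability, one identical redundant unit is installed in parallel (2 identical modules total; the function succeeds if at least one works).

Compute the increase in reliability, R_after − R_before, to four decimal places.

0.2275

R_before = 0.65
R_after = 1 − (1 − 0.65)^2 = 0.8775
ΔR = 0.8775 − 0.65 = 0.2275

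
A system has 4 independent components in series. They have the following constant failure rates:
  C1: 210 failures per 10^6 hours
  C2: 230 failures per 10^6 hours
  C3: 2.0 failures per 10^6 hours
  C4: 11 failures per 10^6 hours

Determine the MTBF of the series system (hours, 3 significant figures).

2210

Series of exponential components: λ_sys = Σ λ_i
λ_sys = 0.00021 + 0.00023 + 0.0000020 + 0.000011 = 4.5300e-04 /h
MTBF = 1 / λ_sys = 2210 h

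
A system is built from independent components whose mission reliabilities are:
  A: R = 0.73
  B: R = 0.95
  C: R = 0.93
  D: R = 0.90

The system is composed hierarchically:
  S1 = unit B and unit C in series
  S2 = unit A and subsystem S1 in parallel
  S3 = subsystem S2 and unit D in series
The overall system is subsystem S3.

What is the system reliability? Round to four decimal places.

0.8717

Series (B and C): 0.950000 × 0.930000 = 0.883500
Parallel (A and [0.883500]): 1 − (1 − 0.730000)(1 − 0.883500) = 0.968545
Series ([0.968545] and D): 0.968545 × 0.900000 = 0.8717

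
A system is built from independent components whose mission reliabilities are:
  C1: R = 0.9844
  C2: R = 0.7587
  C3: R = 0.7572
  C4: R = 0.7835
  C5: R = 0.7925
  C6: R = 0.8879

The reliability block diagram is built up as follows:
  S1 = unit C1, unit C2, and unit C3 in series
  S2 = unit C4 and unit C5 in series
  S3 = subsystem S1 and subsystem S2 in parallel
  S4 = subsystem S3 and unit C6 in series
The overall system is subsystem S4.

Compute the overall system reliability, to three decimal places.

Series (C1, C2, and C3): 0.98440 × 0.75870 × 0.75720 = 0.56553
Series (C4 and C5): 0.78350 × 0.79250 = 0.62092
Parallel ([0.56553] and [0.62092]): 1 − (1 − 0.56553)(1 − 0.62092) = 0.83530
Series ([0.83530] and C6): 0.83530 × 0.88790 = 0.742

0.742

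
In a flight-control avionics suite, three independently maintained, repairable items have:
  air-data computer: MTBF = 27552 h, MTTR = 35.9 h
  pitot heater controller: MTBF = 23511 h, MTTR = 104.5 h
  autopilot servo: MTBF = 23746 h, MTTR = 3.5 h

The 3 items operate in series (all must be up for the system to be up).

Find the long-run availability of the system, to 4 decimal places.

A(air-data computer) = MTBF/(MTBF+MTTR) = 27552/(27552+35.9) = 0.998699
A(pitot heater controller) = MTBF/(MTBF+MTTR) = 23511/(23511+104.5) = 0.995575
A(autopilot servo) = MTBF/(MTBF+MTTR) = 23746/(23746+3.5) = 0.999853
Series availability: 0.998699 × 0.995575 × 0.999853 = 0.9941

0.9941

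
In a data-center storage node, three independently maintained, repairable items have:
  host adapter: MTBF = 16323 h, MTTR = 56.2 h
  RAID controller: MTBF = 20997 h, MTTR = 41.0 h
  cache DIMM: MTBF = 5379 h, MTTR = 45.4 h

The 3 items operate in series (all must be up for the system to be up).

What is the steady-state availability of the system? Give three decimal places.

0.986

A(host adapter) = MTBF/(MTBF+MTTR) = 16323/(16323+56.2) = 0.996569
A(RAID controller) = MTBF/(MTBF+MTTR) = 20997/(20997+41.0) = 0.998051
A(cache DIMM) = MTBF/(MTBF+MTTR) = 5379/(5379+45.4) = 0.991630
Series availability: 0.996569 × 0.998051 × 0.991630 = 0.986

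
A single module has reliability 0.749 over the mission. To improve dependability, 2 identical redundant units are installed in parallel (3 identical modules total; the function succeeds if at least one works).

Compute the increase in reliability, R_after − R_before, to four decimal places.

R_before = 0.749
R_after = 1 − (1 − 0.749)^3 = 0.9842
ΔR = 0.9842 − 0.749 = 0.2352

0.2352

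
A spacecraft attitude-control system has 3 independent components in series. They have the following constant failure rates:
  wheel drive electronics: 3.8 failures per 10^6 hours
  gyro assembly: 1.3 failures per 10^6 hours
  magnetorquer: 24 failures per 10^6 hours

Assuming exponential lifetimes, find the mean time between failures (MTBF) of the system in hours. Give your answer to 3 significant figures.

34400

Series of exponential components: λ_sys = Σ λ_i
λ_sys = 0.0000038 + 0.0000013 + 0.000024 = 2.9100e-05 /h
MTBF = 1 / λ_sys = 34400 h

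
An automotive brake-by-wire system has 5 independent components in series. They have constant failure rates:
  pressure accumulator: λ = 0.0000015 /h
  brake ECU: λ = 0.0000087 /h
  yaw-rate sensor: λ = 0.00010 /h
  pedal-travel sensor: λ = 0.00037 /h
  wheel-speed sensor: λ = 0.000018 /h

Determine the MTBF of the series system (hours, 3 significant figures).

Series of exponential components: λ_sys = Σ λ_i
λ_sys = 0.0000015 + 0.0000087 + 0.00010 + 0.00037 + 0.000018 = 4.9820e-04 /h
MTBF = 1 / λ_sys = 2010 h

2010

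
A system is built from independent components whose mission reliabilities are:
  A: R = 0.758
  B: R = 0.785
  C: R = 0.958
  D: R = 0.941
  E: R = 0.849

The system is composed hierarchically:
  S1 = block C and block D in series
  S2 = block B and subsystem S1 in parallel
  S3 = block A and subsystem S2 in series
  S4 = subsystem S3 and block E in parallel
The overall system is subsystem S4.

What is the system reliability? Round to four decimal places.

0.9610

Series (C and D): 0.958000 × 0.941000 = 0.901478
Parallel (B and [0.901478]): 1 − (1 − 0.785000)(1 − 0.901478) = 0.978818
Series (A and [0.978818]): 0.758000 × 0.978818 = 0.741944
Parallel ([0.741944] and E): 1 − (1 − 0.741944)(1 − 0.849000) = 0.9610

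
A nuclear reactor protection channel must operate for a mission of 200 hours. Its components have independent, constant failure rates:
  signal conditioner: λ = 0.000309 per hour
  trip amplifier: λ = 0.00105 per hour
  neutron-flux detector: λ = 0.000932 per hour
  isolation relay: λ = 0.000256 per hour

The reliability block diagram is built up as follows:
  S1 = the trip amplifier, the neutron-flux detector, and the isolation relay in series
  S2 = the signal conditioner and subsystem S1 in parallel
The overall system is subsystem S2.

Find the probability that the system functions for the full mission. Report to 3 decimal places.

R(signal conditioner) = exp(−0.000309 × 200) = 0.94007
R(trip amplifier) = exp(−0.00105 × 200) = 0.81058
R(neutron-flux detector) = exp(−0.000932 × 200) = 0.82994
R(isolation relay) = exp(−0.000256 × 200) = 0.95009
Series (trip amplifier, neutron-flux detector, and isolation relay): 0.81058 × 0.82994 × 0.95009 = 0.63916
Parallel (signal conditioner and [0.63916]): 1 − (1 − 0.94007)(1 − 0.63916) = 0.978

0.978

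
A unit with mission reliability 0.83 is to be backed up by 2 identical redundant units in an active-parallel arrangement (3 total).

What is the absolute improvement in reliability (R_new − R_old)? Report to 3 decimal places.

0.165

R_before = 0.83
R_after = 1 − (1 − 0.83)^3 = 0.995
ΔR = 0.995 − 0.83 = 0.165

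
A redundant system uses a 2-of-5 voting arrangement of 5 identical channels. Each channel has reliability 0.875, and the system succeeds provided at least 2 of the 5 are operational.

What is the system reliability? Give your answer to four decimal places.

R = Σ_{i=2}^{5} C(5,i) p^i (1−p)^{5−i} with p = 0.875
C(5,2)·0.875^2·0.125^3 = 0.014954
C(5,3)·0.875^3·0.125^2 = 0.104675
C(5,4)·0.875^4·0.125^1 = 0.366364
C(5,5)·0.875^5·0.125^0 = 0.512909
Sum = 0.9989

0.9989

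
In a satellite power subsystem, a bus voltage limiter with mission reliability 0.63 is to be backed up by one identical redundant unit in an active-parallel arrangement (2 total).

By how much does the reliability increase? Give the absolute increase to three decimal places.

R_before = 0.63
R_after = 1 − (1 − 0.63)^2 = 0.863
ΔR = 0.863 − 0.63 = 0.233

0.233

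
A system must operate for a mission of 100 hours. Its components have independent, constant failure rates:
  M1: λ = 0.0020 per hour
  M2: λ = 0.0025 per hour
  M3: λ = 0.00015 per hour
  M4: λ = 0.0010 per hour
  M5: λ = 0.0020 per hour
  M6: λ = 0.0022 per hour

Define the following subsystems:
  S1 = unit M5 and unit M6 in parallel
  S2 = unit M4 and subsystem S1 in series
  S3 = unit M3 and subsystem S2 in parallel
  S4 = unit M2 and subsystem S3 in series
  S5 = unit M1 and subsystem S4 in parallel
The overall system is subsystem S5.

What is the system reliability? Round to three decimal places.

0.960

R(M1) = exp(−0.0020 × 100) = 0.81873
R(M2) = exp(−0.0025 × 100) = 0.77880
R(M3) = exp(−0.00015 × 100) = 0.98511
R(M4) = exp(−0.0010 × 100) = 0.90484
R(M5) = exp(−0.0020 × 100) = 0.81873
R(M6) = exp(−0.0022 × 100) = 0.80252
Parallel (M5 and M6): 1 − (1 − 0.81873)(1 − 0.80252) = 0.96420
Series (M4 and [0.96420]): 0.90484 × 0.96420 = 0.87245
Parallel (M3 and [0.87245]): 1 − (1 − 0.98511)(1 − 0.87245) = 0.99810
Series (M2 and [0.99810]): 0.77880 × 0.99810 = 0.77732
Parallel (M1 and [0.77732]): 1 − (1 − 0.81873)(1 − 0.77732) = 0.960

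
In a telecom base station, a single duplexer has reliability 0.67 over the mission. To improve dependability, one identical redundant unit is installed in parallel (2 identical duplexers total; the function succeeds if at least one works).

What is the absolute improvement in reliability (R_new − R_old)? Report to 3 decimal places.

R_before = 0.67
R_after = 1 − (1 − 0.67)^2 = 0.891
ΔR = 0.891 − 0.67 = 0.221

0.221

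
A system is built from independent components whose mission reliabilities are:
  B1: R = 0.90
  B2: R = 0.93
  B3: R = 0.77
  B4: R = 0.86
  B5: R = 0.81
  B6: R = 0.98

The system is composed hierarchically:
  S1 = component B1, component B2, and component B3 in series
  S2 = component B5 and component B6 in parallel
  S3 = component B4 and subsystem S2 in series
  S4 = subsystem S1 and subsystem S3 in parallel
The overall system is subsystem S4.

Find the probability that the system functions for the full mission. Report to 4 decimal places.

0.9491

Series (B1, B2, and B3): 0.900000 × 0.930000 × 0.770000 = 0.644490
Parallel (B5 and B6): 1 − (1 − 0.810000)(1 − 0.980000) = 0.996200
Series (B4 and [0.996200]): 0.860000 × 0.996200 = 0.856732
Parallel ([0.644490] and [0.856732]): 1 − (1 − 0.644490)(1 − 0.856732) = 0.9491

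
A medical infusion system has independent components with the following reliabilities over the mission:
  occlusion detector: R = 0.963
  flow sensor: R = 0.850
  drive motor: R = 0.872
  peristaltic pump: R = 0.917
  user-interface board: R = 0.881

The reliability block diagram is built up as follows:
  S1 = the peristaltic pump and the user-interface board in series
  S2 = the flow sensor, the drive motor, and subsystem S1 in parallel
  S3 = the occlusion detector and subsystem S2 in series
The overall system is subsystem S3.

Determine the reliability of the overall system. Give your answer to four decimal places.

0.9594

Series (peristaltic pump and user-interface board): 0.917000 × 0.881000 = 0.807877
Parallel (flow sensor, drive motor, and [0.807877]): 1 − (1 − 0.850000)(1 − 0.872000)(1 − 0.807877) = 0.996311
Series (occlusion detector and [0.996311]): 0.963000 × 0.996311 = 0.9594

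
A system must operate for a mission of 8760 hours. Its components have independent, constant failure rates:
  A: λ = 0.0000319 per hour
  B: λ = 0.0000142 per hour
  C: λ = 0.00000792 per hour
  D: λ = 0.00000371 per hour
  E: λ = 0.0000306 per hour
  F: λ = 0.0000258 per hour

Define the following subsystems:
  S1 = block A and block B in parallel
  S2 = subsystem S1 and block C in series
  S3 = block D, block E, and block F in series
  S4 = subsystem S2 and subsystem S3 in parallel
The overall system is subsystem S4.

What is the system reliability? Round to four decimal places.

0.9617

R(A) = exp(−0.0000319 × 8760) = 0.756204
R(B) = exp(−0.0000142 × 8760) = 0.883034
R(C) = exp(−0.00000792 × 8760) = 0.932973
R(D) = exp(−0.00000371 × 8760) = 0.968023
R(E) = exp(−0.0000306 × 8760) = 0.764865
R(F) = exp(−0.0000258 × 8760) = 0.797712
Parallel (A and B): 1 − (1 − 0.756204)(1 − 0.883034) = 0.971484
Series ([0.971484] and C): 0.971484 × 0.932973 = 0.906368
Series (D, E, and F): 0.968023 × 0.764865 × 0.797712 = 0.590631
Parallel ([0.906368] and [0.590631]): 1 − (1 − 0.906368)(1 − 0.590631) = 0.9617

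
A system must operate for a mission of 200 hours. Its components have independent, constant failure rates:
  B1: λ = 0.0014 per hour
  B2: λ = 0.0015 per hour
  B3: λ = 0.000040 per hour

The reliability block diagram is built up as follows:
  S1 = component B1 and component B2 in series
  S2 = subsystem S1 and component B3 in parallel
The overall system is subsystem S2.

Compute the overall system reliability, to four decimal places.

R(B1) = exp(−0.0014 × 200) = 0.755784
R(B2) = exp(−0.0015 × 200) = 0.740818
R(B3) = exp(−0.000040 × 200) = 0.992032
Series (B1 and B2): 0.755784 × 0.740818 = 0.559898
Parallel ([0.559898] and B3): 1 − (1 − 0.559898)(1 − 0.992032) = 0.9965

0.9965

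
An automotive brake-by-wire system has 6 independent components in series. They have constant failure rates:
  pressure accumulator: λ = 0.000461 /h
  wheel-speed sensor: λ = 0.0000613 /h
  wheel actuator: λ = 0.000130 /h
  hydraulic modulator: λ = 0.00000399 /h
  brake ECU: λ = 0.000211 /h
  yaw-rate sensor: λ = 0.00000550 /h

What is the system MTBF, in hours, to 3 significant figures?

1150

Series of exponential components: λ_sys = Σ λ_i
λ_sys = 0.000461 + 0.0000613 + 0.000130 + 0.00000399 + 0.000211 + 0.00000550 = 8.7279e-04 /h
MTBF = 1 / λ_sys = 1150 h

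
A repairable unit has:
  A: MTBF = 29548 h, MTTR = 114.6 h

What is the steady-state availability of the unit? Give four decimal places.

A(A) = MTBF/(MTBF+MTTR) = 29548/(29548+114.6) = 0.9961

0.9961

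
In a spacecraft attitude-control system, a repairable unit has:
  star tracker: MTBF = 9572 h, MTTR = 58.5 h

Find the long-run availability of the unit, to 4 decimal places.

A(star tracker) = MTBF/(MTBF+MTTR) = 9572/(9572+58.5) = 0.9939

0.9939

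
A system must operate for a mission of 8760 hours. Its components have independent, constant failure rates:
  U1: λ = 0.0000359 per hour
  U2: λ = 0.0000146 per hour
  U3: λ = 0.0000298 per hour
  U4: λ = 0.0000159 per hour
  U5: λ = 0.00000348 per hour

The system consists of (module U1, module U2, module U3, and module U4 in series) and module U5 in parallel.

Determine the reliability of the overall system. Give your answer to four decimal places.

R(U1) = exp(−0.0000359 × 8760) = 0.730166
R(U2) = exp(−0.0000146 × 8760) = 0.879945
R(U3) = exp(−0.0000298 × 8760) = 0.770244
R(U4) = exp(−0.0000159 × 8760) = 0.869981
R(U5) = exp(−0.00000348 × 8760) = 0.969975
Series (U1, U2, U3, and U4): 0.730166 × 0.879945 × 0.770244 × 0.869981 = 0.430542
Parallel ([0.430542] and U5): 1 − (1 − 0.430542)(1 − 0.969975) = 0.9829

0.9829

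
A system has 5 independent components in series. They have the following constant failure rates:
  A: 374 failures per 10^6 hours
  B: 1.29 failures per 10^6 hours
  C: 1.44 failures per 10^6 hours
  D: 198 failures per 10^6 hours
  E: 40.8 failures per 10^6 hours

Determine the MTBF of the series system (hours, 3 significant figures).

Series of exponential components: λ_sys = Σ λ_i
λ_sys = 0.000374 + 0.00000129 + 0.00000144 + 0.000198 + 0.0000408 = 6.1553e-04 /h
MTBF = 1 / λ_sys = 1620 h

1620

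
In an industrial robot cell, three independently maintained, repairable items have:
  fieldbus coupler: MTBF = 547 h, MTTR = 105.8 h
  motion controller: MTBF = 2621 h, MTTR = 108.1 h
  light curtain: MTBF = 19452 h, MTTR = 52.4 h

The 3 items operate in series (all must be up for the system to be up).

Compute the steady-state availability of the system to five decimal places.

0.80258

A(fieldbus coupler) = MTBF/(MTBF+MTTR) = 547/(547+105.8) = 0.837929
A(motion controller) = MTBF/(MTBF+MTTR) = 2621/(2621+108.1) = 0.960390
A(light curtain) = MTBF/(MTBF+MTTR) = 19452/(19452+52.4) = 0.997313
Series availability: 0.837929 × 0.960390 × 0.997313 = 0.80258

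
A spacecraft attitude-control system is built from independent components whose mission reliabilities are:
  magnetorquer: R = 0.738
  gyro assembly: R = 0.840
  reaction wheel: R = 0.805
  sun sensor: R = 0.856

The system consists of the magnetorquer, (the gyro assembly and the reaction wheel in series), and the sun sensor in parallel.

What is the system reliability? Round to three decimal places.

Series (gyro assembly and reaction wheel): 0.84000 × 0.80500 = 0.67620
Parallel (magnetorquer, [0.67620], and sun sensor): 1 − (1 − 0.73800)(1 − 0.67620)(1 − 0.85600) = 0.988

0.988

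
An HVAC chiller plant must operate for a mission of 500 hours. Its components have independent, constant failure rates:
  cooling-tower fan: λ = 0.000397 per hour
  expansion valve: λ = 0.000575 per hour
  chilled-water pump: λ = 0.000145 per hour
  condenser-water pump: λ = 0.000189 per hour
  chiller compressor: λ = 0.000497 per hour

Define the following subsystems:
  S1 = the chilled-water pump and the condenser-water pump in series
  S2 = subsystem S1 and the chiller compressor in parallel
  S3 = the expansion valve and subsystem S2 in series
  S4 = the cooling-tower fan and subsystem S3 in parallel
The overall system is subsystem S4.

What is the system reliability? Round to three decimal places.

0.950

R(cooling-tower fan) = exp(−0.000397 × 500) = 0.81996
R(expansion valve) = exp(−0.000575 × 500) = 0.75014
R(chilled-water pump) = exp(−0.000145 × 500) = 0.93007
R(condenser-water pump) = exp(−0.000189 × 500) = 0.90983
R(chiller compressor) = exp(−0.000497 × 500) = 0.77997
Series (chilled-water pump and condenser-water pump): 0.93007 × 0.90983 = 0.84621
Parallel ([0.84621] and chiller compressor): 1 − (1 − 0.84621)(1 − 0.77997) = 0.96616
Series (expansion valve and [0.96616]): 0.75014 × 0.96616 = 0.72476
Parallel (cooling-tower fan and [0.72476]): 1 − (1 − 0.81996)(1 − 0.72476) = 0.950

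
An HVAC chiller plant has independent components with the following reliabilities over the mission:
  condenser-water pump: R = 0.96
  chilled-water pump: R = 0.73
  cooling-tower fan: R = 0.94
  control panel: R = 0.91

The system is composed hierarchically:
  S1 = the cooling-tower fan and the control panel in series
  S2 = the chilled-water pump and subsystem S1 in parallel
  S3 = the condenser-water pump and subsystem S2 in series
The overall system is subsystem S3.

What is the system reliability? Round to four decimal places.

0.9225

Series (cooling-tower fan and control panel): 0.940000 × 0.910000 = 0.855400
Parallel (chilled-water pump and [0.855400]): 1 − (1 − 0.730000)(1 − 0.855400) = 0.960958
Series (condenser-water pump and [0.960958]): 0.960000 × 0.960958 = 0.9225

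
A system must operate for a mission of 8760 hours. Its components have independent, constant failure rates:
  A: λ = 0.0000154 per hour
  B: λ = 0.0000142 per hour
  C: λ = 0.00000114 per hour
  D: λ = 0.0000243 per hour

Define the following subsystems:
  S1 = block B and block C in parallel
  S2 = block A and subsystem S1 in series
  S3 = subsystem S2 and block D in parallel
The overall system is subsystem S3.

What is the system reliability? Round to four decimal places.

R(A) = exp(−0.0000154 × 8760) = 0.873800
R(B) = exp(−0.0000142 × 8760) = 0.883034
R(C) = exp(−0.00000114 × 8760) = 0.990063
R(D) = exp(−0.0000243 × 8760) = 0.808263
Parallel (B and C): 1 − (1 − 0.883034)(1 − 0.990063) = 0.998838
Series (A and [0.998838]): 0.873800 × 0.998838 = 0.872785
Parallel ([0.872785] and D): 1 − (1 − 0.872785)(1 − 0.808263) = 0.9756

0.9756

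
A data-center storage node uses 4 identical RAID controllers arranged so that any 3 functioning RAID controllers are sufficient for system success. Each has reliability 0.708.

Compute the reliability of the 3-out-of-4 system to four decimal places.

0.6658

R = Σ_{i=3}^{4} C(4,i) p^i (1−p)^{4−i} with p = 0.708
C(4,3)·0.708^3·0.292^1 = 0.414517
C(4,4)·0.708^4·0.292^0 = 0.251266
Sum = 0.6658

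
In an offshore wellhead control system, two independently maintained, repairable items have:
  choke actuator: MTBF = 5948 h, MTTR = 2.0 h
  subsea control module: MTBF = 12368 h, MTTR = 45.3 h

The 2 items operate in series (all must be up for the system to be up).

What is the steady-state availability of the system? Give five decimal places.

0.99602

A(choke actuator) = MTBF/(MTBF+MTTR) = 5948/(5948+2.0) = 0.999664
A(subsea control module) = MTBF/(MTBF+MTTR) = 12368/(12368+45.3) = 0.996351
Series availability: 0.999664 × 0.996351 = 0.99602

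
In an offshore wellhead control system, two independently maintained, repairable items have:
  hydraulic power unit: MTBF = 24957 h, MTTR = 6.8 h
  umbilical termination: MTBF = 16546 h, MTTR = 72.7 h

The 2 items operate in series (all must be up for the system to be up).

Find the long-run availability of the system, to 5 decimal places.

0.99535

A(hydraulic power unit) = MTBF/(MTBF+MTTR) = 24957/(24957+6.8) = 0.999728
A(umbilical termination) = MTBF/(MTBF+MTTR) = 16546/(16546+72.7) = 0.995625
Series availability: 0.999728 × 0.995625 = 0.99535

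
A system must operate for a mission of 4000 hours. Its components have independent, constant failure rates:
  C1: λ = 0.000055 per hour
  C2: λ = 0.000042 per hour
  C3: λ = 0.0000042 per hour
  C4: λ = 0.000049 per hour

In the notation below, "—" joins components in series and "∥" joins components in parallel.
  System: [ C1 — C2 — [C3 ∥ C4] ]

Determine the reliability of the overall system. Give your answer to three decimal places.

R(C1) = exp(−0.000055 × 4000) = 0.80252
R(C2) = exp(−0.000042 × 4000) = 0.84535
R(C3) = exp(−0.0000042 × 4000) = 0.98334
R(C4) = exp(−0.000049 × 4000) = 0.82201
Parallel (C3 and C4): 1 − (1 − 0.98334)(1 − 0.82201) = 0.99703
Series (C1, C2, and [0.99703]): 0.80252 × 0.84535 × 0.99703 = 0.676

0.676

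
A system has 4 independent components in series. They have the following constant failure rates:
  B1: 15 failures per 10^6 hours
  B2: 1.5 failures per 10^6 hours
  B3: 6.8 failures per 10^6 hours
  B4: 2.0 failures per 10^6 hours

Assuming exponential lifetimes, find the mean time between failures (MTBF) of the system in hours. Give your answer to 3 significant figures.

Series of exponential components: λ_sys = Σ λ_i
λ_sys = 0.000015 + 0.0000015 + 0.0000068 + 0.0000020 = 2.5300e-05 /h
MTBF = 1 / λ_sys = 39500 h

39500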